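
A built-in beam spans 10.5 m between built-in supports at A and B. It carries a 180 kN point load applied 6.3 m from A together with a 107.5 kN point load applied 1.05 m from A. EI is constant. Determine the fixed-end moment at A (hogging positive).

Take the two fixed-end moments M_A, M_B as redundants; the released structure is the simple span AB.
Simple-span end rotations at A and B under the given loads:
  at A: point load 180 at a = 6.3: Pab(L + b)/(6LEI) = 1111/EI
  at B: point load 180 at a = 6.3: Pab(L + a)/(6LEI) = 1270/EI
  at A: point load 107.5 at a = 1.05: Pab(L + b)/(6LEI) = 337.8/EI
  at B: point load 107.5 at a = 1.05: Pab(L + a)/(6LEI) = 195.6/EI
  θ_A0 = 1449/EI,  θ_B0 = 1466/EI
Flexibility coefficients: a unit moment at one end gives L/(3EI) there and L/(6EI) at the far end, so f₁₁ = f₂₂ = 3.5/EI and f₁₂ = f₂₁ = 1.75/EI.
Compatibility — zero rotation at each built-in end:
  3.5 M_A + 1.75 M_B = 1449
  1.75 M_A + 3.5 M_B = 1466
Solving the pair gives M_A = 272.9 kN·m and M_B = 282.3 kN·m (hogging).

M_A = 272.9 kN·m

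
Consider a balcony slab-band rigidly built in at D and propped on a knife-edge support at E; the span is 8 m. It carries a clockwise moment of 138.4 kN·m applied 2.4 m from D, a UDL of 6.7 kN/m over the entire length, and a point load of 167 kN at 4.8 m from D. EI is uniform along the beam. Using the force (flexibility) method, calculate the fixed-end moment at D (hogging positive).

Release the roller at E. Primary structure: cantilever fixed at D.
Primary-structure tip deflection at E by superposition:
  clockwise couple 138.4 at a = 2.4: M₀a(2L − a)/(2EI) = 2259/EI
  UDL 6.7: wL⁴/(8EI) = 3430/EI
  point load 167 at a = 4.8: Pa²(3L − a)/(6EI) = 12313/EI
  δ_0 = 18002/EI
Tip deflection under a unit load at E: L³/(3EI) = 170.7/EI.
Compatibility at E: δ_0 − R_E·δ_{EE} = 0, so R_E = 18002/170.7 = 105.5 kN.
Moment equilibrium about D: M_D = Σ(load moments about D) − R_E·L = 1154 − 105.5×8 = 310.6 kN·m.

M_D = 310.6 kN·m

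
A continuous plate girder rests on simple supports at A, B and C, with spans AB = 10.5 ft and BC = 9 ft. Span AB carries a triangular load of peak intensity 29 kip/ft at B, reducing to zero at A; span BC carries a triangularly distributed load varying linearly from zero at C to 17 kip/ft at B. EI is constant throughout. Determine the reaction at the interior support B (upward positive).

Release continuity at B by inserting a hinge; the redundant is the internal moment M_B. The primary structure is two simply-supported spans AB and BC.
End slopes at the hinge B, treating each span as simply supported:
  span AB: triangular load, peak 29: w₀L³/(45EI) = 746/EI
  span BC: triangular load, peak 17: w₀L³/(45EI) = 275.4/EI
  relative rotation θ_0 = (746 + 275.4)/EI = 1021/EI
A unit hogging moment at B produces rotation L₁/(3EI) + L₂/(3EI) = 6.5/EI.
Slope continuity at B: θ_0 = M_B·6.5/EI, so M_B = 1021/6.5 = 157.1 kip·ft (hogging).
Span AB, ΣM about A with M_B applied at B: R_B^{AB}·10.5 = 1066 + 157.1, so R_B^{AB} = 116.5 kip and R_A = 152.2 − 116.5 = 35.78 kip.
Span BC, ΣM about C: R_B^{BC}·9 = 459 + 157.1, so R_B^{BC} = 68.46 kip and R_C = 76.5 − 68.46 = 8.04 kip.
R_B = 116.5 + 68.46 = 184.9 kip.

R_B = 184.9 kip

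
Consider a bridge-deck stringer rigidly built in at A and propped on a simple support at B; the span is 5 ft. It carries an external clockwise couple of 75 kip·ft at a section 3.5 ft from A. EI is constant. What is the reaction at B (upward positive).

Take the reaction at B as the redundant and release it; the primary structure is a cantilever fixed at A.
Deflection at B on the released cantilever, summing each load's contribution:
  clockwise couple 75 at a = 3.5: M₀a(2L − a)/(2EI) = 853.1/EI
Flexibility coefficient — unit upward force at B: δ_{BB} = L³/(3EI) = 41.67/EI.
Compatibility at B: δ_0 − R_B·δ_{BB} = 0, so R_B = 853.1/41.67 = 20.48 kip.

R_B = 20.48 kip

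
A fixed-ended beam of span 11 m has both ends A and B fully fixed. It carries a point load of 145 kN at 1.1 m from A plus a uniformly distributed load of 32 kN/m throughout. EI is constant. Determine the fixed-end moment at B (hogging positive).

Release both end moments; the primary structure is a simply-supported span AB with redundants M_A and M_B.
End rotations of the released simple span under the applied load (×1/EI):
  at A: point load 145 at a = 1.1: Pab(L + b)/(6LEI) = 500/EI
  at B: point load 145 at a = 1.1: Pab(L + a)/(6LEI) = 289.5/EI
  at A: UDL 32: wL³/(24EI) = 1775/EI
  at B: UDL 32: wL³/(24EI) = 1775/EI
  θ_A0 = 2275/EI,  θ_B0 = 2064/EI
Flexibility coefficients: a unit moment at one end gives L/(3EI) there and L/(6EI) at the far end, so f₁₁ = f₂₂ = 3.667/EI and f₁₂ = f₂₁ = 1.833/EI.
Compatibility — zero rotation at each built-in end:
  3.667 M_A + 1.833 M_B = 2275
  1.833 M_A + 3.667 M_B = 2064
Solving the pair gives M_A = 451.9 kN·m and M_B = 337 kN·m (hogging).

M_B = 337 kN·m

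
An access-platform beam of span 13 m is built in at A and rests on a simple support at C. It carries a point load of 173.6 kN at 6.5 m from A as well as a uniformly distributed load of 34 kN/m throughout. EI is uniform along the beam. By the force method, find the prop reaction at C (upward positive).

Take the reaction at C as the redundant and release it; the primary structure is a cantilever fixed at A.
Free-end deflection of the primary structure under the applied loading (downward +):
  point load 173.6 at a = 6.5: Pa²(3L − a)/(6EI) = 39729/EI
  UDL 34: wL⁴/(8EI) = 121384/EI
  δ_0 = 161113/EI
Flexibility coefficient — unit upward force at C: δ_{CC} = L³/(3EI) = 732.3/EI.
The prop prevents deflection at C: R_C = δ_0/δ_{CC} = 161113/732.3 = 220 kN.

R_C = 220 kN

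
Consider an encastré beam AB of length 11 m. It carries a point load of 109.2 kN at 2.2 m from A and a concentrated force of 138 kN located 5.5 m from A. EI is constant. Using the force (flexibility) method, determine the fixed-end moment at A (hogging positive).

Take the two fixed-end moments M_A, M_B as redundants; the released structure is the simple span AB.
Simple-span end rotations at A and B under the given loads:
  at A: point load 109.2 at a = 2.2: Pab(L + b)/(6LEI) = 634.2/EI
  at B: point load 109.2 at a = 2.2: Pab(L + a)/(6LEI) = 422.8/EI
  at A: point load 138 at a = 5.5: Pab(L + b)/(6LEI) = 1044/EI
  at B: point load 138 at a = 5.5: Pab(L + a)/(6LEI) = 1044/EI
  θ_A0 = 1678/EI,  θ_B0 = 1466/EI
Flexibility coefficients: a unit moment at one end gives L/(3EI) there and L/(6EI) at the far end, so f₁₁ = f₂₂ = 3.667/EI and f₁₂ = f₂₁ = 1.833/EI.
Compatibility — zero rotation at each built-in end:
  3.667 M_A + 1.833 M_B = 1678
  1.833 M_A + 3.667 M_B = 1466
Solving the pair gives M_A = 343.5 kN·m and M_B = 228.2 kN·m (hogging).

M_A = 343.5 kN·m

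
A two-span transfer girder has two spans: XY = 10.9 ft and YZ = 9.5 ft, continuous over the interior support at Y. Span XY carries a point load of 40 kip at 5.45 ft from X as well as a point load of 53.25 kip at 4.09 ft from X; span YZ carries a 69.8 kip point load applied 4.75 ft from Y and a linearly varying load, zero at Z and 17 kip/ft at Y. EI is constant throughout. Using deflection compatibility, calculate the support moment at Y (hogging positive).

Release continuity at Y by inserting a hinge; the redundant is the internal moment M_Y. The primary structure is two simply-supported spans XY and YZ.
Rotations at Y on the released spans (each span's end-slope, ×1/EI):
  span XY: point load 40 at a = 5.45: Pab(L + a)/(6LEI) = 297/EI
  span XY: point load 53.25 at a = 4.09: Pab(L + a)/(6LEI) = 339.9/EI
  span YZ: point load 69.8 at a = 4.75: Pab(L + b)/(6LEI) = 393.7/EI
  span YZ: triangular load, peak 17: w₀L³/(45EI) = 323.9/EI
  relative rotation θ_0 = (637 + 717.6)/EI = 1355/EI
A unit hogging moment at Y produces rotation L₁/(3EI) + L₂/(3EI) = 6.8/EI.
Compatibility: M_Y·(L₁+L₂)/(3EI) = θ_0, giving M_Y = 199.2 kip·ft (hogging).

M_Y = 199.2 kip·ft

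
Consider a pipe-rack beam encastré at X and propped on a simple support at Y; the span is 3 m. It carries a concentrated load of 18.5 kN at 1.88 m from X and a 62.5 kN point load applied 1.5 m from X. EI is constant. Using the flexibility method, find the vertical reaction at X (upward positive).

Take the reaction at Y as the redundant and release it; the primary structure is a cantilever fixed at X.
Downward deflection at the released point Y due to the loads:
  point load 18.5 at a = 1.88: Pa²(3L − a)/(6EI) = 77.59/EI
  point load 62.5 at a = 1.5: Pa²(3L − a)/(6EI) = 175.8/EI
  δ_0 = 253.4/EI
Tip deflection under a unit load at Y: L³/(3EI) = 9/EI.
Compatibility at Y: δ_0 − R_Y·δ_{YY} = 0, so R_Y = 253.4/9 = 28.15 kN.
Vertical equilibrium: R_X = ΣP − R_Y = 81 − 28.15 = 52.85 kN.

R_X = 52.85 kN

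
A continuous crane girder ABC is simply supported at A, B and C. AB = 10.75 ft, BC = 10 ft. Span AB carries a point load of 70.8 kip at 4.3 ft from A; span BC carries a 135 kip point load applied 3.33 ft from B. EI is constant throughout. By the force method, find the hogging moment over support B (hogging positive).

M_B = 186.7 kip·ft

Insert a hinge at B; M_B is the redundant, and each span becomes simply supported.
End slopes at the hinge B, treating each span as simply supported:
  span AB: point load 70.8 at a = 4.3: Pab(L + a)/(6LEI) = 458.2/EI
  span BC: point load 135 at a = 3.33: Pab(L + b)/(6LEI) = 833.1/EI
  relative rotation θ_0 = (458.2 + 833.1)/EI = 1291/EI
A unit hogging moment at B produces rotation L₁/(3EI) + L₂/(3EI) = 6.917/EI.
Slope continuity at B: θ_0 = M_B·6.917/EI, so M_B = 1291/6.917 = 186.7 kip·ft (hogging).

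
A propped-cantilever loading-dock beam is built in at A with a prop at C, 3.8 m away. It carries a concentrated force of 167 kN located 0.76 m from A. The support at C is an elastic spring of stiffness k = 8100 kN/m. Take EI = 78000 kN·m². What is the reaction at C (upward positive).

R_C = 6.127 kN

Remove the prop at C; the released (primary) structure is a cantilever built in at A.
Deflection at C on the released cantilever, summing each load's contribution:
  point load 167 at a = 0.76: Pa²(3L − a)/(6EI) = 171.1/EI
Flexibility coefficient — unit upward force at C: δ_{CC} = L³/(3EI) = 18.29/EI.
With EI = 78000 kN·m²: δ_0 = 0.002193 m and δ_{CC} = 0.000234 m/kN.
Compatibility — the spring shortens by R_C/k under the reaction it provides: δ_0 − R_C·δ_{CC} = R_C/k. With 1/k = 0.000123 m/kN, R_C = δ_0 / (δ_{CC} + 1/k) = 0.002193 / (0.000234 + 0.000123) = 6.127 kN.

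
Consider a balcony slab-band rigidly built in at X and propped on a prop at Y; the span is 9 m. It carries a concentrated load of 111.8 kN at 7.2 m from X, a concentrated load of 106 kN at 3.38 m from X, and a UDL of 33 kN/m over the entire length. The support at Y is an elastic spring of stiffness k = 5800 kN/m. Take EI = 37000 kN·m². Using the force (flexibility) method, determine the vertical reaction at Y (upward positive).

Choose R_Y as the redundant. The primary structure is the cantilever fixed at X.
Downward deflection at the released point Y due to the loads:
  point load 111.8 at a = 7.2: Pa²(3L − a)/(6EI) = 19126/EI
  point load 106 at a = 3.38: Pa²(3L − a)/(6EI) = 4767/EI
  UDL 33: wL⁴/(8EI) = 27064/EI
  δ_0 = 50957/EI
Tip deflection under a unit load at Y: L³/(3EI) = 243/EI.
With EI = 37000 kN·m²: δ_0 = 1.3772 m and δ_{YY} = 0.006568 m/kN.
Compatibility — the spring shortens by R_Y/k under the reaction it provides: δ_0 − R_Y·δ_{YY} = R_Y/k. With 1/k = 0.000172 m/kN, R_Y = δ_0 / (δ_{YY} + 1/k) = 1.3772 / (0.006568 + 0.000172) = 204.3 kN.

R_Y = 204.3 kN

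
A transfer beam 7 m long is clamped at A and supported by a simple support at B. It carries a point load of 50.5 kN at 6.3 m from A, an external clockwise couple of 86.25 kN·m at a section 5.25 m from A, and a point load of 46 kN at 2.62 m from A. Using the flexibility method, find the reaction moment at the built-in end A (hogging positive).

Remove the prop at B; the released (primary) structure is a cantilever built in at A.
Downward deflection at the released point B due to the loads:
  point load 50.5 at a = 6.3: Pa²(3L − a)/(6EI) = 4911/EI
  clockwise couple 86.25 at a = 5.25: M₀a(2L − a)/(2EI) = 1981/EI
  point load 46 at a = 2.62: Pa²(3L − a)/(6EI) = 967.3/EI
  δ_0 = 7859/EI
Flexibility coefficient — unit upward force at B: δ_{BB} = L³/(3EI) = 114.3/EI.
The prop prevents deflection at B: R_B = δ_0/δ_{BB} = 7859/114.3 = 68.74 kN.
Moment equilibrium about A: M_A = Σ(load moments about A) − R_B·L = 524.9 − 68.74×7 = 43.76 kN·m.

M_A = 43.76 kN·m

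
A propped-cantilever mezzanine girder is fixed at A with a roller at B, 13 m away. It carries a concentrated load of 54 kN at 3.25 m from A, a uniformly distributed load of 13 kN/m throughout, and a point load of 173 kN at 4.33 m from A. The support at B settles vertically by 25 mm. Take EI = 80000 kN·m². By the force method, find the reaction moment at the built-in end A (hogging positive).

Take the reaction at B as the redundant and release it; the primary structure is a cantilever fixed at A.
Downward deflection at the released point B due to the loads:
  point load 54 at a = 3.25: Pa²(3L − a)/(6EI) = 3398/EI
  UDL 13: wL⁴/(8EI) = 46412/EI
  point load 173 at a = 4.33: Pa²(3L − a)/(6EI) = 18742/EI
  δ_0 = 68552/EI
Tip deflection under a unit load at B: L³/(3EI) = 732.3/EI.
With EI = 80000 kN·m²: δ_0 = 0.85691 m and δ_{BB} = 0.009154 m/kN.
Compatibility — the beam at B must follow the support down by 0.025 m: δ_0 − R_B·δ_{BB} = 0.025, so R_B = (0.85691 − 0.025)/0.009154 = 90.88 kN.
Moment equilibrium about A: M_A = Σ(load moments about A) − R_B·L = 2023 − 90.88×13 = 841.7 kN·m.

M_A = 841.7 kN·m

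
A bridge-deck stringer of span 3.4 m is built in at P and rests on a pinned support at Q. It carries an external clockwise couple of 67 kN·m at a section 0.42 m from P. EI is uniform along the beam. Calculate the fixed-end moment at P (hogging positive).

M_P = 43.7 kN·m

Release the roller at Q. Primary structure: cantilever fixed at P.
Primary-structure tip deflection at Q by superposition:
  clockwise couple 67 at a = 0.42: M₀a(2L − a)/(2EI) = 89.77/EI
Tip deflection under a unit load at Q: L³/(3EI) = 13.1/EI.
The prop prevents deflection at Q: R_Q = δ_0/δ_{QQ} = 89.77/13.1 = 6.852 kN.
Moment equilibrium about P: M_P = Σ(load moments about P) − R_Q·L = 67 − 6.852×3.4 = 43.7 kN·m.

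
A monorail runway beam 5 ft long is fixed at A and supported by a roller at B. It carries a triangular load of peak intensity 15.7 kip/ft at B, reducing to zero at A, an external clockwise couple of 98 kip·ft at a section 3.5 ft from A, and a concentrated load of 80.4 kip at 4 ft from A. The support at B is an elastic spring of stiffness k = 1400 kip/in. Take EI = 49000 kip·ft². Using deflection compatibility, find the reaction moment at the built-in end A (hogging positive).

Remove the prop at B; the released (primary) structure is a cantilever built in at A.
Downward deflection at the released point B due to the loads:
  triangular load, peak 15.7 at the free end: 11w₀L⁴/(120EI) = 899.5/EI
  clockwise couple 98 at a = 3.5: M₀a(2L − a)/(2EI) = 1115/EI
  point load 80.4 at a = 4: Pa²(3L − a)/(6EI) = 2358/EI
  δ_0 = 4373/EI
Tip deflection under a unit load at B: L³/(3EI) = 41.67/EI.
With EI = 49000 kip·ft²: δ_0 = 0.089237 ft and δ_{BB} = 0.00085 ft/kip.
Compatibility — the spring shortens by R_B/k under the reaction it provides: δ_0 − R_B·δ_{BB} = R_B/k. With 1/k = 1/(1400×12) ft/kip = 0.00006 ft/kip, R_B = δ_0 / (δ_{BB} + 1/k) = 0.089237 / (0.00085 + 0.00006) = 98.08 kip.
Moment equilibrium about A: M_A = Σ(load moments about A) − R_B·L = 550.4 − 98.08×5 = 60.05 kip·ft.

M_A = 60.05 kip·ft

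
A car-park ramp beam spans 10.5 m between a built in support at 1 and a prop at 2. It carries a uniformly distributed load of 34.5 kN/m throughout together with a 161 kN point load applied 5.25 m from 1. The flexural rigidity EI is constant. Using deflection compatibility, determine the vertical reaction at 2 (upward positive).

Release the roller at 2. Primary structure: cantilever fixed at 1.
Primary-structure tip deflection at 2 by superposition:
  UDL 34.5: wL⁴/(8EI) = 52419/EI
  point load 161 at a = 5.25: Pa²(3L − a)/(6EI) = 19414/EI
  δ_0 = 71833/EI
Flexibility coefficient — unit upward force at 2: δ_{22} = L³/(3EI) = 385.9/EI.
Compatibility at 2: δ_0 − R_2·δ_{22} = 0, so R_2 = 71833/385.9 = 186.2 kN.

R_2 = 186.2 kN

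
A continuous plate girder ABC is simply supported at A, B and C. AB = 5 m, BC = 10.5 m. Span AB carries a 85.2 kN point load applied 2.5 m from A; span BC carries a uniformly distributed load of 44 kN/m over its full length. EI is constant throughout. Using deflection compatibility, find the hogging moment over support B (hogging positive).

Take M_B as the redundant. Released structure: two simple spans AB and BC with a hinge at B.
Rotations at B on the released spans (each span's end-slope, ×1/EI):
  span AB: point load 85.2 at a = 2.5: Pab(L + a)/(6LEI) = 133.1/EI
  span BC: UDL 44: wL³/(24EI) = 2122/EI
  relative rotation θ_0 = (133.1 + 2122)/EI = 2255/EI
A unit hogging moment at B produces rotation L₁/(3EI) + L₂/(3EI) = 5.167/EI.
Compatibility: M_B·(L₁+L₂)/(3EI) = θ_0, giving M_B = 436.5 kN·m (hogging).

M_B = 436.5 kN·m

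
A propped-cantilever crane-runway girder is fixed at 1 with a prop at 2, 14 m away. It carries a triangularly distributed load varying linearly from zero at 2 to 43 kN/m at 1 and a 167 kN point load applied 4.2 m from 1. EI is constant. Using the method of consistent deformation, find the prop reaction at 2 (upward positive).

R_2 = 80.49 kN

Remove the prop at 2; the released (primary) structure is a cantilever built in at 1.
Deflection at 2 on the released cantilever, summing each load's contribution:
  triangular load, peak 43 at the fixed end: w₀L⁴/(30EI) = 55063/EI
  point load 167 at a = 4.2: Pa²(3L − a)/(6EI) = 18559/EI
  δ_0 = 73622/EI
Tip deflection under a unit load at 2: L³/(3EI) = 914.7/EI.
Compatibility at 2: δ_0 − R_2·δ_{22} = 0, so R_2 = 73622/914.7 = 80.49 kN.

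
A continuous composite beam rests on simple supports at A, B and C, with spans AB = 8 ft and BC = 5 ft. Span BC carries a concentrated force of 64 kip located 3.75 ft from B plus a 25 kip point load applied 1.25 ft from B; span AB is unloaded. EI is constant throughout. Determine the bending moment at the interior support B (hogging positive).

Insert a hinge at B; M_B is the redundant, and each span becomes simply supported.
End slopes at the hinge B, treating each span as simply supported:
  span BC: point load 64 at a = 3.75: Pab(L + b)/(6LEI) = 62.5/EI
  span BC: point load 25 at a = 1.25: Pab(L + b)/(6LEI) = 34.18/EI
  relative rotation θ_0 = (0 + 96.68)/EI = 96.68/EI
A unit hogging moment at B produces rotation L₁/(3EI) + L₂/(3EI) = 4.333/EI.
Compatibility: M_B·(L₁+L₂)/(3EI) = θ_0, giving M_B = 22.31 kip·ft (hogging).

M_B = 22.31 kip·ft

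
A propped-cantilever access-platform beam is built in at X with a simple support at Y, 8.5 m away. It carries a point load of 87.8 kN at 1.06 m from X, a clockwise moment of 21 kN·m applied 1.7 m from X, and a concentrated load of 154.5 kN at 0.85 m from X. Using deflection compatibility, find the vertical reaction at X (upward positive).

R_X = 236.8 kN

Choose R_Y as the redundant. The primary structure is the cantilever fixed at X.
Primary-structure tip deflection at Y by superposition:
  point load 87.8 at a = 1.06: Pa²(3L − a)/(6EI) = 401.8/EI
  clockwise couple 21 at a = 1.7: M₀a(2L − a)/(2EI) = 273.1/EI
  point load 154.5 at a = 0.85: Pa²(3L − a)/(6EI) = 458.6/EI
  δ_0 = 1134/EI
Flexibility coefficient — unit upward force at Y: δ_{YY} = L³/(3EI) = 204.7/EI.
The prop prevents deflection at Y: R_Y = δ_0/δ_{YY} = 1134/204.7 = 5.537 kN.
Vertical equilibrium: R_X = ΣP − R_Y = 242.3 − 5.537 = 236.8 kN.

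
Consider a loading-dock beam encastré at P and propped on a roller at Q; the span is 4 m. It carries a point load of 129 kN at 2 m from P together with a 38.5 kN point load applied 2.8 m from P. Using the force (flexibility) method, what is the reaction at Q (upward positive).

Release the roller at Q. Primary structure: cantilever fixed at P.
Primary-structure tip deflection at Q by superposition:
  point load 129 at a = 2: Pa²(3L − a)/(6EI) = 860/EI
  point load 38.5 at a = 2.8: Pa²(3L − a)/(6EI) = 462.8/EI
  δ_0 = 1323/EI
Tip deflection under a unit load at Q: L³/(3EI) = 21.33/EI.
Compatibility at Q: δ_0 − R_Q·δ_{QQ} = 0, so R_Q = 1323/21.33 = 62.01 kN.

R_Q = 62.01 kN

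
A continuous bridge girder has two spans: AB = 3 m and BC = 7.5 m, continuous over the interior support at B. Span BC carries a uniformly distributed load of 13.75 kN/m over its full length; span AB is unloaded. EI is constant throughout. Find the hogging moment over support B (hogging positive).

M_B = 69.06 kN·m

Take M_B as the redundant. Released structure: two simple spans AB and BC with a hinge at B.
Discontinuity in slope at B on the released structure — sum the simple-span end rotations:
  span BC: UDL 13.75: wL³/(24EI) = 241.7/EI
  relative rotation θ_0 = (0 + 241.7)/EI = 241.7/EI
A unit hogging moment at B produces rotation L₁/(3EI) + L₂/(3EI) = 3.5/EI.
Slope continuity at B: θ_0 = M_B·3.5/EI, so M_B = 241.7/3.5 = 69.06 kN·m (hogging).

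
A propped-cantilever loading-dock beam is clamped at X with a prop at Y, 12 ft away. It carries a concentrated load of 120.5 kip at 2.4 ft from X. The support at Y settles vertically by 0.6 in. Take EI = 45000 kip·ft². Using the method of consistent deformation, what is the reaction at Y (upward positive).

Choose R_Y as the redundant. The primary structure is the cantilever fixed at X.
Downward deflection at the released point Y due to the loads:
  point load 120.5 at a = 2.4: Pa²(3L − a)/(6EI) = 3887/EI
Tip deflection under a unit load at Y: L³/(3EI) = 576/EI.
With EI = 45000 kip·ft²: δ_0 = 0.086374 ft and δ_{YY} = 0.0128 ft/kip.
Compatibility — the beam at Y must follow the support down by 0.05 ft: δ_0 − R_Y·δ_{YY} = 0.05, so R_Y = (0.086374 − 0.05)/0.0128 = 2.842 kip.

R_Y = 2.842 kip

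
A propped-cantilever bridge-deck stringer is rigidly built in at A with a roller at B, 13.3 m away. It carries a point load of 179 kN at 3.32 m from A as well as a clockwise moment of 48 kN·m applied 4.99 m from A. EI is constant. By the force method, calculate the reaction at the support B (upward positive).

Choose R_B as the redundant. The primary structure is the cantilever fixed at A.
Downward deflection at the released point B due to the loads:
  point load 179 at a = 3.32: Pa²(3L − a)/(6EI) = 12029/EI
  clockwise couple 48 at a = 4.99: M₀a(2L − a)/(2EI) = 2588/EI
  δ_0 = 14617/EI
Tip deflection under a unit load at B: L³/(3EI) = 784.2/EI.
The prop prevents deflection at B: R_B = δ_0/δ_{BB} = 14617/784.2 = 18.64 kN.

R_B = 18.64 kN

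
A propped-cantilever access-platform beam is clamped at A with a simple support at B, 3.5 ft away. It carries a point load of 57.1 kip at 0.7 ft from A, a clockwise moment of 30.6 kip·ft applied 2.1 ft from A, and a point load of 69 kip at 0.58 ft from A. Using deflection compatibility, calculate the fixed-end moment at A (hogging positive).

Choose R_B as the redundant. The primary structure is the cantilever fixed at A.
Deflection at B on the released cantilever, summing each load's contribution:
  point load 57.1 at a = 0.7: Pa²(3L − a)/(6EI) = 45.7/EI
  clockwise couple 30.6 at a = 2.1: M₀a(2L − a)/(2EI) = 157.4/EI
  point load 69 at a = 0.58: Pa²(3L − a)/(6EI) = 38.38/EI
  δ_0 = 241.5/EI
Flexibility coefficient — unit upward force at B: δ_{BB} = L³/(3EI) = 14.29/EI.
The prop prevents deflection at B: R_B = δ_0/δ_{BB} = 241.5/14.29 = 16.9 kip.
Moment equilibrium about A: M_A = Σ(load moments about A) − R_B·L = 110.6 − 16.9×3.5 = 51.44 kip·ft.

M_A = 51.44 kip·ft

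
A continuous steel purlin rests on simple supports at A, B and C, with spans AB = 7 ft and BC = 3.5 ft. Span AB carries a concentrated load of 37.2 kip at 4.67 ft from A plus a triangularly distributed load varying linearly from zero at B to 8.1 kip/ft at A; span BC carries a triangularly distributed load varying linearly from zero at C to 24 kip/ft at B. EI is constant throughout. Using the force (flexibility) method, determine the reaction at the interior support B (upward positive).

R_B = 85.45 kip

Insert a hinge at B; M_B is the redundant, and each span becomes simply supported.
End slopes at the hinge B, treating each span as simply supported:
  span AB: point load 37.2 at a = 4.67: Pab(L + a)/(6LEI) = 112.5/EI
  span AB: triangular load, peak 8.1: 7w₀L³/(360EI) = 54.02/EI
  span BC: triangular load, peak 24: w₀L³/(45EI) = 22.87/EI
  relative rotation θ_0 = (166.5 + 22.87)/EI = 189.4/EI
A unit hogging moment at B produces rotation L₁/(3EI) + L₂/(3EI) = 3.5/EI.
Slope continuity at B: θ_0 = M_B·3.5/EI, so M_B = 189.4/3.5 = 54.1 kip·ft (hogging).
Span AB, ΣM about A with M_B applied at B: R_B^{AB}·7 = 239.9 + 54.1, so R_B^{AB} = 42 kip and R_A = 65.55 − 42 = 23.55 kip.
Span BC, ΣM about C: R_B^{BC}·3.5 = 98 + 54.1, so R_B^{BC} = 43.46 kip and R_C = 42 − 43.46 = -1.458 kip.
R_B = 42 + 43.46 = 85.45 kip.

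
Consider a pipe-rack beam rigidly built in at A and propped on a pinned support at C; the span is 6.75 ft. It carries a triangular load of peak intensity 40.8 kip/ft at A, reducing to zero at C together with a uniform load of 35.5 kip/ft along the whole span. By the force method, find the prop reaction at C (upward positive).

Take the reaction at C as the redundant and release it; the primary structure is a cantilever fixed at A.
Free-end deflection of the primary structure under the applied loading (downward +):
  triangular load, peak 40.8 at the fixed end: w₀L⁴/(30EI) = 2823/EI
  UDL 35.5: wL⁴/(8EI) = 9212/EI
  δ_0 = 12035/EI
Flexibility coefficient — unit upward force at C: δ_{CC} = L³/(3EI) = 102.5/EI.
Compatibility at C: δ_0 − R_C·δ_{CC} = 0, so R_C = 12035/102.5 = 117.4 kip.

R_C = 117.4 kip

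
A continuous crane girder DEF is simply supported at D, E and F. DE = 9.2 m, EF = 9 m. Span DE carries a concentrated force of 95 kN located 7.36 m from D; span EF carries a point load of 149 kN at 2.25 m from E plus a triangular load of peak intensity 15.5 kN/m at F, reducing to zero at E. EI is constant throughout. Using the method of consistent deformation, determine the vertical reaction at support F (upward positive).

Release continuity at E by inserting a hinge; the redundant is the internal moment M_E. The primary structure is two simply-supported spans DE and EF.
End slopes at the hinge E, treating each span as simply supported:
  span DE: point load 95 at a = 7.36: Pab(L + a)/(6LEI) = 386/EI
  span EF: point load 149 at a = 2.25: Pab(L + b)/(6LEI) = 660/EI
  span EF: triangular load, peak 15.5: 7w₀L³/(360EI) = 219.7/EI
  relative rotation θ_0 = (386 + 879.7)/EI = 1266/EI
A unit hogging moment at E produces rotation L₁/(3EI) + L₂/(3EI) = 6.067/EI.
Slope continuity at E: θ_0 = M_E·6.067/EI, so M_E = 1266/6.067 = 208.6 kN·m (hogging).
Span EF, ΣM about F: R_E^{EF}·9 = 1215 + 208.6, so R_E^{EF} = 158.2 kN and R_F = 218.8 − 158.2 = 60.57 kN.

R_F = 60.57 kN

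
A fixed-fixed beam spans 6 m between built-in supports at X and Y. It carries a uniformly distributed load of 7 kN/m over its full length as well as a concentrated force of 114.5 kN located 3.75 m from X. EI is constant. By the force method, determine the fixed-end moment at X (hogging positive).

M_X = 81.38 kN·m

Release both end moments; the primary structure is a simply-supported span XY with redundants M_X and M_Y.
End rotations of the released simple span under the applied load (×1/EI):
  at X: UDL 7: wL³/(24EI) = 63/EI
  at Y: UDL 7: wL³/(24EI) = 63/EI
  at X: point load 114.5 at a = 3.75: Pab(L + b)/(6LEI) = 221.4/EI
  at Y: point load 114.5 at a = 3.75: Pab(L + a)/(6LEI) = 261.7/EI
  θ_X0 = 284.4/EI,  θ_Y0 = 324.7/EI
Flexibility coefficients: a unit moment at one end gives L/(3EI) there and L/(6EI) at the far end, so f₁₁ = f₂₂ = 2/EI and f₁₂ = f₂₁ = 1/EI.
Compatibility — zero rotation at each built-in end:
  2 M_X + 1 M_Y = 284.4
  1 M_X + 2 M_Y = 324.7
Solving the pair gives M_X = 81.38 kN·m and M_Y = 121.6 kN·m (hogging).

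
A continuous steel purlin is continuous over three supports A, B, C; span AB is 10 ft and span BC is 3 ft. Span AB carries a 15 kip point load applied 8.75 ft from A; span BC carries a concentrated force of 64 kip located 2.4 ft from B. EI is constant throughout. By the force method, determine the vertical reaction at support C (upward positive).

Insert a hinge at B; M_B is the redundant, and each span becomes simply supported.
End slopes at the hinge B, treating each span as simply supported:
  span AB: point load 15 at a = 8.75: Pab(L + a)/(6LEI) = 51.27/EI
  span BC: point load 64 at a = 2.4: Pab(L + b)/(6LEI) = 18.43/EI
  relative rotation θ_0 = (51.27 + 18.43)/EI = 69.7/EI
A unit hogging moment at B produces rotation L₁/(3EI) + L₂/(3EI) = 4.333/EI.
Compatibility: M_B·(L₁+L₂)/(3EI) = θ_0, giving M_B = 16.08 kip·ft (hogging).
Span BC, ΣM about C: R_B^{BC}·3 = 38.4 + 16.08, so R_B^{BC} = 18.16 kip and R_C = 64 − 18.16 = 45.84 kip.

R_C = 45.84 kip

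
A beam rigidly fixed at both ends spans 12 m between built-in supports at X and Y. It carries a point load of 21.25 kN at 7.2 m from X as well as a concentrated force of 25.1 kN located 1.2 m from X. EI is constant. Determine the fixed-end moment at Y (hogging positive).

M_Y = 39.43 kN·m

Release both end moments; the primary structure is a simply-supported span XY with redundants M_X and M_Y.
End rotations of the released simple span under the applied load (×1/EI):
  at X: point load 21.25 at a = 7.2: Pab(L + b)/(6LEI) = 171.4/EI
  at Y: point load 21.25 at a = 7.2: Pab(L + a)/(6LEI) = 195.8/EI
  at X: point load 25.1 at a = 1.2: Pab(L + b)/(6LEI) = 103/EI
  at Y: point load 25.1 at a = 1.2: Pab(L + a)/(6LEI) = 59.64/EI
  θ_X0 = 274.4/EI,  θ_Y0 = 255.5/EI
Flexibility coefficients: a unit moment at one end gives L/(3EI) there and L/(6EI) at the far end, so f₁₁ = f₂₂ = 4/EI and f₁₂ = f₂₁ = 2/EI.
Compatibility — zero rotation at each built-in end:
  4 M_X + 2 M_Y = 274.4
  2 M_X + 4 M_Y = 255.5
Solving the pair gives M_X = 48.88 kN·m and M_Y = 39.43 kN·m (hogging).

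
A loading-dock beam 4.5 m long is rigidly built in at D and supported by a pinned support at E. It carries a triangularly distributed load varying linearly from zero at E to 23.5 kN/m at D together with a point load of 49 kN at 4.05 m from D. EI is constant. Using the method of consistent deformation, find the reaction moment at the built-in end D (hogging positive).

M_D = 42.64 kN·m

Take the reaction at E as the redundant and release it; the primary structure is a cantilever fixed at D.
Primary-structure tip deflection at E by superposition:
  triangular load, peak 23.5 at the fixed end: w₀L⁴/(30EI) = 321.2/EI
  point load 49 at a = 4.05: Pa²(3L − a)/(6EI) = 1266/EI
  δ_0 = 1587/EI
Tip deflection under a unit load at E: L³/(3EI) = 30.38/EI.
Compatibility at E: δ_0 − R_E·δ_{EE} = 0, so R_E = 1587/30.38 = 52.25 kN.
Moment equilibrium about D: M_D = Σ(load moments about D) − R_E·L = 277.8 − 52.25×4.5 = 42.64 kN·m.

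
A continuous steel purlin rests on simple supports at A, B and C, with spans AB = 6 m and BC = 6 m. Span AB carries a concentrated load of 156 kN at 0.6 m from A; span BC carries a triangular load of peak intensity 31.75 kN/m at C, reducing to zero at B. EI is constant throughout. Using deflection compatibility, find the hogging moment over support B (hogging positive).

M_B = 56.5 kN·m

Insert a hinge at B; M_B is the redundant, and each span becomes simply supported.
Discontinuity in slope at B on the released structure — sum the simple-span end rotations:
  span AB: point load 156 at a = 0.6: Pab(L + a)/(6LEI) = 92.66/EI
  span BC: triangular load, peak 31.75: 7w₀L³/(360EI) = 133.3/EI
  relative rotation θ_0 = (92.66 + 133.3)/EI = 226/EI
A unit hogging moment at B produces rotation L₁/(3EI) + L₂/(3EI) = 4/EI.
Compatibility: M_B·(L₁+L₂)/(3EI) = θ_0, giving M_B = 56.5 kN·m (hogging).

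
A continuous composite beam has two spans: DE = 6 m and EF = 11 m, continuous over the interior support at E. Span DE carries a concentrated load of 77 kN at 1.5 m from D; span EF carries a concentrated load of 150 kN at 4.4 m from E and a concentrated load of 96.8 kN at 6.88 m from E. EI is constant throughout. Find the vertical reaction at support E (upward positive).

R_E = 231.8 kN

Insert a hinge at E; M_E is the redundant, and each span becomes simply supported.
End slopes at the hinge E, treating each span as simply supported:
  span DE: point load 77 at a = 1.5: Pab(L + a)/(6LEI) = 108.3/EI
  span EF: point load 150 at a = 4.4: Pab(L + b)/(6LEI) = 1162/EI
  span EF: point load 96.8 at a = 6.88: Pab(L + b)/(6LEI) = 628.6/EI
  relative rotation θ_0 = (108.3 + 1790)/EI = 1898/EI
A unit hogging moment at E produces rotation L₁/(3EI) + L₂/(3EI) = 5.667/EI.
Slope continuity at E: θ_0 = M_E·5.667/EI, so M_E = 1898/5.667 = 335 kN·m (hogging).
Span DE, ΣM about D with M_E applied at E: R_E^{DE}·6 = 115.5 + 335, so R_E^{DE} = 75.09 kN and R_D = 77 − 75.09 = 1.913 kN.
Span EF, ΣM about F: R_E^{EF}·11 = 1389 + 335, so R_E^{EF} = 156.7 kN and R_F = 246.8 − 156.7 = 90.09 kN.
R_E = 75.09 + 156.7 = 231.8 kN.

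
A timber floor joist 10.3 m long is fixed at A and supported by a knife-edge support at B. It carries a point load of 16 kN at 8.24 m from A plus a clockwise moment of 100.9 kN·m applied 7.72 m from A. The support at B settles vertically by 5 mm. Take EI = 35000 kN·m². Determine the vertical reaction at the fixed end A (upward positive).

Remove the prop at B; the released (primary) structure is a cantilever built in at A.
Downward deflection at the released point B due to the loads:
  point load 16 at a = 8.24: Pa²(3L − a)/(6EI) = 4103/EI
  clockwise couple 100.9 at a = 7.72: M₀a(2L − a)/(2EI) = 5016/EI
  δ_0 = 9119/EI
Tip deflection under a unit load at B: L³/(3EI) = 364.2/EI.
With EI = 35000 kN·m²: δ_0 = 0.26055 m and δ_{BB} = 0.010407 m/kN.
Compatibility — the beam at B must follow the support down by 0.005 m: δ_0 − R_B·δ_{BB} = 0.005, so R_B = (0.26055 − 0.005)/0.010407 = 24.56 kN.
Vertical equilibrium: R_A = ΣP − R_B = 16 − 24.56 = -8.556 kN.

R_A = -8.556 kN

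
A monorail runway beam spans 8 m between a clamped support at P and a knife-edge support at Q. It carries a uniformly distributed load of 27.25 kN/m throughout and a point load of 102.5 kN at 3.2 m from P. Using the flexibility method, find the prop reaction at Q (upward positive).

Release the roller at Q. Primary structure: cantilever fixed at P.
Downward deflection at the released point Q due to the loads:
  UDL 27.25: wL⁴/(8EI) = 13952/EI
  point load 102.5 at a = 3.2: Pa²(3L − a)/(6EI) = 3639/EI
  δ_0 = 17591/EI
Tip deflection under a unit load at Q: L³/(3EI) = 170.7/EI.
The prop prevents deflection at Q: R_Q = δ_0/δ_{QQ} = 17591/170.7 = 103.1 kN.

R_Q = 103.1 kN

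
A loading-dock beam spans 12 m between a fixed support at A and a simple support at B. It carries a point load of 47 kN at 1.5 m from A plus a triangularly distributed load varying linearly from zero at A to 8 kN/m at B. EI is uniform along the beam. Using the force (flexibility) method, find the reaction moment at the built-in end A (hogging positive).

M_A = 125 kN·m

Remove the prop at B; the released (primary) structure is a cantilever built in at A.
Downward deflection at the released point B due to the loads:
  point load 47 at a = 1.5: Pa²(3L − a)/(6EI) = 608.1/EI
  triangular load, peak 8 at the free end: 11w₀L⁴/(120EI) = 15206/EI
  δ_0 = 15814/EI
Tip deflection under a unit load at B: L³/(3EI) = 576/EI.
The prop prevents deflection at B: R_B = δ_0/δ_{BB} = 15814/576 = 27.46 kN.
Moment equilibrium about A: M_A = Σ(load moments about A) − R_B·L = 454.5 − 27.46×12 = 125 kN·m.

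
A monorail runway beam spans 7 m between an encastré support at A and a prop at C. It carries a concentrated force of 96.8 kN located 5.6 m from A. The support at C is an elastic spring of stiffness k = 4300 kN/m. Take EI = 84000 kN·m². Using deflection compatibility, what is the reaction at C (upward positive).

R_C = 58.2 kN

Take the reaction at C as the redundant and release it; the primary structure is a cantilever fixed at A.
Free-end deflection of the primary structure under the applied loading (downward +):
  point load 96.8 at a = 5.6: Pa²(3L − a)/(6EI) = 7791/EI
Flexibility coefficient — unit upward force at C: δ_{CC} = L³/(3EI) = 114.3/EI.
With EI = 84000 kN·m²: δ_0 = 0.092756 m and δ_{CC} = 0.001361 m/kN.
Compatibility — the spring shortens by R_C/k under the reaction it provides: δ_0 − R_C·δ_{CC} = R_C/k. With 1/k = 0.000233 m/kN, R_C = δ_0 / (δ_{CC} + 1/k) = 0.092756 / (0.001361 + 0.000233) = 58.2 kN.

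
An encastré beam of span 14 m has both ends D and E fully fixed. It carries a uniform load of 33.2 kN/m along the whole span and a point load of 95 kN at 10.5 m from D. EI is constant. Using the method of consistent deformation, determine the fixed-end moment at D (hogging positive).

Take the two fixed-end moments M_D, M_E as redundants; the released structure is the simple span DE.
On the primary (simply-supported) span, the end slopes from the loading are:
  at D: UDL 33.2: wL³/(24EI) = 3796/EI
  at E: UDL 33.2: wL³/(24EI) = 3796/EI
  at D: point load 95 at a = 10.5: Pab(L + b)/(6LEI) = 727.3/EI
  at E: point load 95 at a = 10.5: Pab(L + a)/(6LEI) = 1018/EI
  θ_D0 = 4523/EI,  θ_E0 = 4814/EI
Flexibility coefficients: a unit moment at one end gives L/(3EI) there and L/(6EI) at the far end, so f₁₁ = f₂₂ = 4.667/EI and f₁₂ = f₂₁ = 2.333/EI.
Compatibility — zero rotation at each built-in end:
  4.667 M_D + 2.333 M_E = 4523
  2.333 M_D + 4.667 M_E = 4814
Solving the pair gives M_D = 604.6 kN·m and M_E = 729.3 kN·m (hogging).

M_D = 604.6 kN·m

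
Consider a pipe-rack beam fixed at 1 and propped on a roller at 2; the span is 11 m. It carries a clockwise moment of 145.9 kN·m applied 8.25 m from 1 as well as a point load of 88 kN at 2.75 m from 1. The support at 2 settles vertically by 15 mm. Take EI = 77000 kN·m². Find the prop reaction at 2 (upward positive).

R_2 = 23.61 kN

Release the roller at 2. Primary structure: cantilever fixed at 1.
Downward deflection at the released point 2 due to the loads:
  clockwise couple 145.9 at a = 8.25: M₀a(2L − a)/(2EI) = 8275/EI
  point load 88 at a = 2.75: Pa²(3L − a)/(6EI) = 3355/EI
  δ_0 = 11630/EI
Tip deflection under a unit load at 2: L³/(3EI) = 443.7/EI.
With EI = 77000 kN·m²: δ_0 = 0.15105 m and δ_{22} = 0.005762 m/kN.
Compatibility — the beam at 2 must follow the support down by 0.015 m: δ_0 − R_2·δ_{22} = 0.015, so R_2 = (0.15105 − 0.015)/0.005762 = 23.61 kN.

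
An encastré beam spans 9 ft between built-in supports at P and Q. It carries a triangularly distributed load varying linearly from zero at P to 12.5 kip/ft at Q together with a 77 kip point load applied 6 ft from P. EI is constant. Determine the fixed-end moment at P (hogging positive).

M_P = 85.08 kip·ft

Take the two fixed-end moments M_P, M_Q as redundants; the released structure is the simple span PQ.
Simple-span end rotations at P and Q under the given loads:
  at P: triangular load, peak 12.5: 7w₀L³/(360EI) = 177.2/EI
  at Q: triangular load, peak 12.5: w₀L³/(45EI) = 202.5/EI
  at P: point load 77 at a = 6: Pab(L + b)/(6LEI) = 308/EI
  at Q: point load 77 at a = 6: Pab(L + a)/(6LEI) = 385/EI
  θ_P0 = 485.2/EI,  θ_Q0 = 587.5/EI
Flexibility coefficients: a unit moment at one end gives L/(3EI) there and L/(6EI) at the far end, so f₁₁ = f₂₂ = 3/EI and f₁₂ = f₂₁ = 1.5/EI.
Compatibility — zero rotation at each built-in end:
  3 M_P + 1.5 M_Q = 485.2
  1.5 M_P + 3 M_Q = 587.5
Solving the pair gives M_P = 85.08 kip·ft and M_Q = 153.3 kip·ft (hogging).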